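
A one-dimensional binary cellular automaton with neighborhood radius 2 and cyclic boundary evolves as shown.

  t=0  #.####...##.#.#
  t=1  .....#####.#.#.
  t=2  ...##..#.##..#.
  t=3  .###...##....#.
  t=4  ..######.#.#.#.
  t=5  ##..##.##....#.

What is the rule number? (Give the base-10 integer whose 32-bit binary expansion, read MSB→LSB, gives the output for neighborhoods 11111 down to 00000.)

3037874298

  nb #####: next=#  (t=1,i=7, bit31=1)
  nb ####.: next=.  (t=0,i=4, bit30=0)
  nb ###.#: next=#  (t=1,i=9, bit29=1)
  nb ###..: next=#  (t=0,i=5, bit28=1)
  nb ##.##: next=.  (t=0,i=1, bit27=0)
  nb ##.#.: next=#  (t=0,i=11, bit26=1)
  nb ##..#: next=.  (t=2,i=5, bit25=0)
  nb ##...: next=#  (t=0,i=6, bit24=1)
  nb #.###: next=.  (t=0,i=2, bit23=0)
  nb #.##.: next=.  (t=0,i=14, bit22=0)
  nb #.#.#: next=.  (t=0,i=12, bit21=0)
  nb #.#..: next=#  (t=1,i=13, bit20=1)
  nb #..##: next=.  (t=3,i=0, bit19=0)
  nb #..#.: next=.  (t=2,i=6, bit18=0)
  nb #...#: next=#  (t=0,i=7, bit17=1)
  nb #....: next=.  (t=1,i=0, bit16=0)
  nb .####: next=.  (t=0,i=3, bit15=0)
  nb .###.: next=#  (t=3,i=2, bit14=1)
  nb .##.#: next=.  (t=0,i=0, bit13=0)
  nb .##..: next=.  (t=2,i=4, bit12=0)
  nb .#.##: next=#  (t=0,i=13, bit11=1)
  nb .#.#.: next=.  (t=1,i=12, bit10=0)
  nb .#..#: next=.  (t=3,i=14, bit9=0)
  nb .#...: next=.  (t=1,i=14, bit8=0)
  nb ..###: next=.  (t=1,i=5, bit7=0)
  nb ..##.: next=#  (t=0,i=9, bit6=1)
  nb ..#.#: next=#  (t=2,i=7, bit5=1)
  nb ..#..: next=#  (t=2,i=13, bit4=1)
  nb ...##: next=#  (t=0,i=8, bit3=1)
  nb ...#.: next=.  (t=3,i=12, bit2=0)
  nb ....#: next=#  (t=1,i=3, bit1=1)
  nb .....: next=.  (t=1,i=1, bit0=0)
  bits 10110101000100100100100001111010 = 3037874298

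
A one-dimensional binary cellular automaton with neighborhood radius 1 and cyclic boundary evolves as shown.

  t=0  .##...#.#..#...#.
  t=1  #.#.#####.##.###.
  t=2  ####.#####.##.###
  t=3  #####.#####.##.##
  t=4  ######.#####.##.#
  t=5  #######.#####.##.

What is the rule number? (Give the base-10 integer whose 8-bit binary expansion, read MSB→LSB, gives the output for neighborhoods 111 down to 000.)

231

  ### -> #   bit 7 = 1  t=1,i=5
  ##. -> #   bit 6 = 1  t=0,i=2
  #.# -> #   bit 5 = 1  t=0,i=7
  #.. -> .   bit 4 = 0  t=0,i=3
  .## -> .   bit 3 = 0  t=0,i=1
  .#. -> #   bit 2 = 1  t=0,i=6
  ..# -> #   bit 1 = 1  t=0,i=0
  ... -> #   bit 0 = 1  t=0,i=4
  bits 11100111 = 231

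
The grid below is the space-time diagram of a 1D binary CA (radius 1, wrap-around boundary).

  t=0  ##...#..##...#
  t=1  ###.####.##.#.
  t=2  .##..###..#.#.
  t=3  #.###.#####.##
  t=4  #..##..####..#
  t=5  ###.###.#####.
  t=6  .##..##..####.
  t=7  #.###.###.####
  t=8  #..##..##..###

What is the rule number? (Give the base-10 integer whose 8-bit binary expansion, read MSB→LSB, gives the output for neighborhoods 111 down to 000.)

214

  ### -> #   bit 7 = 1  t=0,i=0
  ##. -> #   bit 6 = 1  t=0,i=1
  #.# -> .   bit 5 = 0  t=1,i=3
  #.. -> #   bit 4 = 1  t=0,i=2
  .## -> .   bit 3 = 0  t=0,i=8
  .#. -> #   bit 2 = 1  t=0,i=5
  ..# -> #   bit 1 = 1  t=0,i=4
  ... -> .   bit 0 = 0  t=0,i=3
  bits 11010110 = 214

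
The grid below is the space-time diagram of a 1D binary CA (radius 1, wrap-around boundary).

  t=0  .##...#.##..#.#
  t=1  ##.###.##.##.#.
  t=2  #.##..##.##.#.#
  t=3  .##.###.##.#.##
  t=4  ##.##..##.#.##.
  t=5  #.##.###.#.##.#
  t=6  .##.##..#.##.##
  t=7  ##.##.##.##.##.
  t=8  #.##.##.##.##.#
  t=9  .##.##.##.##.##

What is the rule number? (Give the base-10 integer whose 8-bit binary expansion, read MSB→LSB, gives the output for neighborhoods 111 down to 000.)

  [7] ### => .  t=1,i=4
  [6] ##. => .  t=0,i=2
  [5] #.# => #  t=0,i=0
  [4] #.. => #  t=0,i=3
  [3] .## => #  t=0,i=1
  [2] .#. => .  t=0,i=6
  [1] ..# => #  t=0,i=5
  [0] ... => #  t=0,i=4
  bits 00111011 = 59

59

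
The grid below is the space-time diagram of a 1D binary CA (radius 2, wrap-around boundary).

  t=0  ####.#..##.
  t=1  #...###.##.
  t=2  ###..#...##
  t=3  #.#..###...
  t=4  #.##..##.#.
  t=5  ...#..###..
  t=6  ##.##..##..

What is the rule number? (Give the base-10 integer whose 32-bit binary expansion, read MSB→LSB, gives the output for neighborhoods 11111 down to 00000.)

2492625779

  ##### -> #   bit 31 = 1  t=2,i=0
  ####. -> .   bit 30 = 0  t=0,i=2
  ###.# -> .   bit 29 = 0  t=0,i=3
  ###.. -> #   bit 28 = 1  t=2,i=2
  ##.## -> .   bit 27 = 0  t=0,i=10
  ##.#. -> #   bit 26 = 1  t=0,i=4
  ##..# -> .   bit 25 = 0  t=2,i=3
  ##... -> .   bit 24 = 0  t=3,i=8
  #.### -> #   bit 23 = 1  t=0,i=0
  #.##. -> .   bit 22 = 0  t=1,i=8
  #.#.# -> .   bit 21 = 0  t=4,i=0
  #.#.. -> #   bit 20 = 1  t=0,i=5
  #..## -> .   bit 19 = 0  t=0,i=7
  #..#. -> .   bit 18 = 0  t=2,i=4
  #...# -> #   bit 17 = 1  t=1,i=2
  #.... -> .   bit 16 = 0  t=5,i=10
  .#### -> .   bit 15 = 0  t=0,i=1
  .###. -> #   bit 14 = 1  t=1,i=5
  .##.# -> #   bit 13 = 1  t=0,i=9
  .##.. -> #   bit 12 = 1  t=4,i=3
  .#.## -> .   bit 11 = 0  t=4,i=1
  .#.#. -> .   bit 10 = 0  t=3,i=1
  .#..# -> #   bit 9 = 1  t=0,i=6
  .#... -> #   bit 8 = 1  t=1,i=1
  ..### -> .   bit 7 = 0  t=1,i=4
  ..##. -> #   bit 6 = 1  t=0,i=8
  ..#.# -> #   bit 5 = 1  t=3,i=0
  ..#.. -> #   bit 4 = 1  t=2,i=5
  ...## -> .   bit 3 = 0  t=1,i=3
  ...#. -> .   bit 2 = 0  t=3,i=10
  ....# -> #   bit 1 = 1  t=5,i=1
  ..... -> #   bit 0 = 1  t=5,i=0
  bits 10010100100100100111001101110011 = 2492625779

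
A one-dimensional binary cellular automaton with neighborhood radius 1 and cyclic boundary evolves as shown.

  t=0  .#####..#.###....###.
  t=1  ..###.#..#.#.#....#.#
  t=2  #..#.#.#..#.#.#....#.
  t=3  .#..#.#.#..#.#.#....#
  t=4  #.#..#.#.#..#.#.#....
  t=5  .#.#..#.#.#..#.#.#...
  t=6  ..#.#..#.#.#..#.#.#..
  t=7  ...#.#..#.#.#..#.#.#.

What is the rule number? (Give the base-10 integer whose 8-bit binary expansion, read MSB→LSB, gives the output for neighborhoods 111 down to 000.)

176

  ###|#  b7=1 t=0,i=2
  ##.|.  b6=0 t=0,i=5
  #.#|#  b5=1 t=0,i=9
  #..|#  b4=1 t=0,i=6
  .##|.  b3=0 t=0,i=1
  .#.|.  b2=0 t=0,i=8
  ..#|.  b1=0 t=0,i=0
  ...|.  b0=0 t=0,i=14
  bits 10110000 = 176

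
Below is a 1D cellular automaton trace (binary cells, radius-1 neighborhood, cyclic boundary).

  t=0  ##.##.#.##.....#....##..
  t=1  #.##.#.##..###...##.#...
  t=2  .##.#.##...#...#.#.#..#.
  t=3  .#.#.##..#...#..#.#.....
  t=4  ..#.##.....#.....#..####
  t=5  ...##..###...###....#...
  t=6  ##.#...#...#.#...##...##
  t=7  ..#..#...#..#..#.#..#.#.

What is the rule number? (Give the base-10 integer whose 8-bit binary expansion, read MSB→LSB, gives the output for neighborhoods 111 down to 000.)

  ### -> .   bit 7 = 0  t=1,i=12
  ##. -> .   bit 6 = 0  t=0,i=1
  #.# -> #   bit 5 = 1  t=0,i=2
  #.. -> .   bit 4 = 0  t=0,i=10
  .## -> #   bit 3 = 1  t=0,i=0
  .#. -> .   bit 2 = 0  t=0,i=6
  ..# -> .   bit 1 = 0  t=0,i=14
  ... -> #   bit 0 = 1  t=0,i=11
  bits 00101001 = 41

41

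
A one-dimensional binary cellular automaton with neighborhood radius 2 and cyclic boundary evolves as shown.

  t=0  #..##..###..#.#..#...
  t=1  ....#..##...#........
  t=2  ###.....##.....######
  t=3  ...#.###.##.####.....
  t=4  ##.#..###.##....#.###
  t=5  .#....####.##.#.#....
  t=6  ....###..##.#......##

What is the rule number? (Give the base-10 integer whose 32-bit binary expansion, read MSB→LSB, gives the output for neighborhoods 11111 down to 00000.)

  #####|.  b31=0 t=2,i=0
  ####.|.  b30=0 t=2,i=1
  ###.#|#  b29=1 t=3,i=7
  ###..|.  b28=0 t=0,i=9
  ##.##|#  b27=1 t=3,i=8
  ##.#.|.  b26=0 t=4,i=2
  ##..#|.  b25=0 t=0,i=5
  ##...|#  b24=1 t=1,i=9
  #.###|.  b23=0 t=3,i=5
  #.##.|.  b22=0 t=3,i=9
  #.#.#|.  b21=0 t=5,i=14
  #.#..|.  b20=0 t=0,i=14
  #..##|.  b19=0 t=0,i=2
  #..#.|.  b18=0 t=0,i=11
  #...#|.  b17=0 t=0,i=19
  #....|.  b16=0 t=1,i=14
  .####|.  b15=0 t=2,i=16
  .###.|#  b14=1 t=0,i=8
  .##.#|#  b13=1 t=3,i=10
  .##..|#  b12=1 t=0,i=4
  .#.##|.  b11=0 t=3,i=4
  .#.#.|.  b10=0 t=0,i=13
  .#..#|.  b9=0 t=0,i=1
  .#...|.  b8=0 t=0,i=18
  ..###|#  b7=1 t=0,i=7
  ..##.|.  b6=0 t=0,i=3
  ..#.#|#  b5=1 t=0,i=12
  ..#..|.  b4=0 t=0,i=0
  ...##|#  b3=1 t=2,i=7
  ...#.|.  b2=0 t=0,i=20
  ....#|#  b1=1 t=1,i=2
  .....|#  b0=1 t=1,i=0
  bits 00101001000000000111000010101011 = 687894699

687894699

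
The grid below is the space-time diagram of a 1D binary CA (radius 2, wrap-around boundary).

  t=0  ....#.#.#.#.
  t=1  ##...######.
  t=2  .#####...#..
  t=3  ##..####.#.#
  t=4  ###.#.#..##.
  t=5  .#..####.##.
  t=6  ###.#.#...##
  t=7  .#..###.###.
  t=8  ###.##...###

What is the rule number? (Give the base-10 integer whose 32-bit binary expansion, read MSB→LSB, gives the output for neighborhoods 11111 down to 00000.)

1396145881

  ##### -> .   bit 31 = 0  t=1,i=7
  ####. -> #   bit 30 = 1  t=1,i=9
  ###.# -> .   bit 29 = 0  t=1,i=10
  ###.. -> #   bit 28 = 1  t=2,i=5
  ##.## -> .   bit 27 = 0  t=1,i=11
  ##.#. -> .   bit 26 = 0  t=3,i=8
  ##..# -> #   bit 25 = 1  t=3,i=2
  ##... -> #   bit 24 = 1  t=1,i=2
  #.### -> .   bit 23 = 0  t=3,i=11
  #.##. -> .   bit 22 = 0  t=1,i=0
  #.#.# -> #   bit 21 = 1  t=0,i=6
  #.#.. -> #   bit 20 = 1  t=0,i=10
  #..## -> .   bit 19 = 0  t=3,i=3
  #..#. -> #   bit 18 = 1  t=5,i=0
  #...# -> #   bit 17 = 1  t=1,i=3
  #.... -> #   bit 16 = 1  t=0,i=0
  .#### -> .   bit 15 = 0  t=1,i=6
  .###. -> #   bit 14 = 1  t=3,i=0
  .##.# -> #   bit 13 = 1  t=4,i=10
  .##.. -> #   bit 12 = 1  t=1,i=1
  .#.## -> #   bit 11 = 1  t=3,i=10
  .#.#. -> #   bit 10 = 1  t=0,i=5
  .#..# -> #   bit 9 = 1  t=4,i=7
  .#... -> .   bit 8 = 0  t=0,i=11
  ..### -> #   bit 7 = 1  t=1,i=5
  ..##. -> #   bit 6 = 1  t=4,i=9
  ..#.# -> .   bit 5 = 0  t=0,i=4
  ..#.. -> #   bit 4 = 1  t=2,i=9
  ...## -> #   bit 3 = 1  t=1,i=4
  ...#. -> .   bit 2 = 0  t=0,i=3
  ....# -> .   bit 1 = 0  t=0,i=2
  ..... -> #   bit 0 = 1  t=0,i=1
  bits 01010011001101110111111011011001 = 1396145881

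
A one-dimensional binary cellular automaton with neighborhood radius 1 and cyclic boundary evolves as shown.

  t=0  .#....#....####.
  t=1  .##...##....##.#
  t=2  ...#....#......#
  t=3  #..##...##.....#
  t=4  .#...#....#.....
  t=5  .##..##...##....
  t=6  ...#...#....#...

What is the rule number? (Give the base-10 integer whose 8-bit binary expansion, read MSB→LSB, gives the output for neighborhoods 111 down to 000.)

148

  nb ###: next=#  (t=0,i=12, bit7=1)
  nb ##.: next=.  (t=0,i=14, bit6=0)
  nb #.#: next=.  (t=1,i=0, bit5=0)
  nb #..: next=#  (t=0,i=2, bit4=1)
  nb .##: next=.  (t=0,i=11, bit3=0)
  nb .#.: next=#  (t=0,i=1, bit2=1)
  nb ..#: next=.  (t=0,i=0, bit1=0)
  nb ...: next=.  (t=0,i=3, bit0=0)
  bits 10010100 = 148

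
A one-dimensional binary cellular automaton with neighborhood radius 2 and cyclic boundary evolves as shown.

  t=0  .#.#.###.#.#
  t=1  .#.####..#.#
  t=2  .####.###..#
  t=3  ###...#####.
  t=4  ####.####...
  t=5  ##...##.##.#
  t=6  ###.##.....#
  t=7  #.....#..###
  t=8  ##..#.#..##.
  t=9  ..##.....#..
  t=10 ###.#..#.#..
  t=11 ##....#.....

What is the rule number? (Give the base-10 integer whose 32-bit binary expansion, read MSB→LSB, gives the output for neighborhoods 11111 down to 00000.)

2477050074

  nb #####: next=#  (t=3,i=8, bit31=1)
  nb ####.: next=.  (t=1,i=5, bit30=0)
  nb ###.#: next=.  (t=0,i=7, bit29=0)
  nb ###..: next=#  (t=1,i=6, bit28=1)
  nb ##.##: next=.  (t=2,i=5, bit27=0)
  nb ##.#.: next=.  (t=0,i=8, bit26=0)
  nb ##..#: next=#  (t=1,i=7, bit25=1)
  nb ##...: next=#  (t=3,i=3, bit24=1)
  nb #.###: next=#  (t=0,i=5, bit23=1)
  nb #.##.: next=.  (t=5,i=8, bit22=0)
  nb #.#.#: next=#  (t=0,i=1, bit21=1)
  nb #.#..: next=.  (t=8,i=6, bit20=0)
  nb #..##: next=.  (t=7,i=8, bit19=0)
  nb #..#.: next=#  (t=1,i=8, bit18=1)
  nb #...#: next=.  (t=3,i=4, bit17=0)
  nb #....: next=.  (t=6,i=7, bit16=0)
  nb .####: next=#  (t=1,i=4, bit15=1)
  nb .###.: next=#  (t=0,i=6, bit14=1)
  nb .##.#: next=.  (t=5,i=6, bit13=0)
  nb .##..: next=.  (t=6,i=5, bit12=0)
  nb .#.##: next=#  (t=0,i=4, bit11=1)
  nb .#.#.: next=.  (t=0,i=0, bit10=0)
  nb .#..#: next=.  (t=7,i=7, bit9=0)
  nb .#...: next=.  (t=9,i=10, bit8=0)
  nb ..###: next=#  (t=3,i=6, bit7=1)
  nb ..##.: next=#  (t=5,i=5, bit6=1)
  nb ..#.#: next=.  (t=1,i=9, bit5=0)
  nb ..#..: next=#  (t=7,i=6, bit4=1)
  nb ...##: next=#  (t=3,i=5, bit3=1)
  nb ...#.: next=.  (t=7,i=5, bit2=0)
  nb ....#: next=#  (t=6,i=9, bit1=1)
  nb .....: next=.  (t=6,i=8, bit0=0)
  bits 10010011101001001100100011011010 = 2477050074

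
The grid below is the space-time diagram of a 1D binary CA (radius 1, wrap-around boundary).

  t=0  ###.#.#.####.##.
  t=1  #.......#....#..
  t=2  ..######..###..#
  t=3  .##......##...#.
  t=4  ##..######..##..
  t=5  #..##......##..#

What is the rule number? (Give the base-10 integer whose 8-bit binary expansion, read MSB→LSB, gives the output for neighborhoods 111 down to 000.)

11

  ### -> .   bit 7 = 0  t=0,i=1
  ##. -> .   bit 6 = 0  t=0,i=2
  #.# -> .   bit 5 = 0  t=0,i=3
  #.. -> .   bit 4 = 0  t=1,i=1
  .## -> #   bit 3 = 1  t=0,i=0
  .#. -> .   bit 2 = 0  t=0,i=4
  ..# -> #   bit 1 = 1  t=1,i=7
  ... -> #   bit 0 = 1  t=1,i=2
  bits 00001011 = 11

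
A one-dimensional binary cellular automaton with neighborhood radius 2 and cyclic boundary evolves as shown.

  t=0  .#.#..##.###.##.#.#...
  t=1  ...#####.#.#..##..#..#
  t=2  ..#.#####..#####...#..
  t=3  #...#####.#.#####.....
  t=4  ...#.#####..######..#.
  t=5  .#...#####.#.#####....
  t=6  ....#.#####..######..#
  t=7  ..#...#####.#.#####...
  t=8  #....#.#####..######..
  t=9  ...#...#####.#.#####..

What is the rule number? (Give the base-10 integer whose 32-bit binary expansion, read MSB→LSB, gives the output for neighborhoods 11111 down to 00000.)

  ##### -> #   bit 31 = 1  t=1,i=5
  ####. -> #   bit 30 = 1  t=1,i=6
  ###.# -> #   bit 29 = 1  t=0,i=11
  ###.. -> #   bit 28 = 1  t=2,i=8
  ##.## -> .   bit 27 = 0  t=0,i=8
  ##.#. -> #   bit 26 = 1  t=0,i=15
  ##..# -> .   bit 25 = 0  t=1,i=16
  ##... -> #   bit 24 = 1  t=2,i=16
  #.### -> #   bit 23 = 1  t=0,i=9
  #.##. -> .   bit 22 = 0  t=0,i=13
  #.#.# -> .   bit 21 = 0  t=0,i=16
  #.#.. -> #   bit 20 = 1  t=0,i=3
  #..## -> #   bit 19 = 1  t=0,i=5
  #..#. -> .   bit 18 = 0  t=1,i=17
  #...# -> .   bit 17 = 0  t=1,i=1
  #.... -> .   bit 16 = 0  t=0,i=20
  .#### -> #   bit 15 = 1  t=1,i=4
  .###. -> .   bit 14 = 0  t=0,i=10
  .##.# -> #   bit 13 = 1  t=0,i=7
  .##.. -> #   bit 12 = 1  t=1,i=15
  .#.## -> .   bit 11 = 0  t=2,i=3
  .#.#. -> .   bit 10 = 0  t=0,i=2
  .#..# -> #   bit 9 = 1  t=0,i=4
  .#... -> .   bit 8 = 0  t=0,i=19
  ..### -> .   bit 7 = 0  t=1,i=3
  ..##. -> #   bit 6 = 1  t=0,i=6
  ..#.# -> .   bit 5 = 0  t=0,i=1
  ..#.. -> .   bit 4 = 0  t=1,i=18
  ...## -> #   bit 3 = 1  t=1,i=2
  ...#. -> .   bit 2 = 0  t=0,i=0
  ....# -> #   bit 1 = 1  t=0,i=21
  ..... -> .   bit 0 = 0  t=3,i=19
  bits 11110101100110001011001001001010 = 4120425034

4120425034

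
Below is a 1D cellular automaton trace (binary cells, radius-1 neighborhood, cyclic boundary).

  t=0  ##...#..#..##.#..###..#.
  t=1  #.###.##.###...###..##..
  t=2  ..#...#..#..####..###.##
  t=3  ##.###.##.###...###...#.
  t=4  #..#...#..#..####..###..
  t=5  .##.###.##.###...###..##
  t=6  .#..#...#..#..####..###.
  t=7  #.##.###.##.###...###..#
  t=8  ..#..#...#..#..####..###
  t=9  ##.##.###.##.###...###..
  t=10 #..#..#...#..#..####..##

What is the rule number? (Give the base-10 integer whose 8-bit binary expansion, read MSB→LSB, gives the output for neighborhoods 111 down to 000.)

27

  nb ###: next=.  (t=0,i=18, bit7=0)
  nb ##.: next=.  (t=0,i=1, bit6=0)
  nb #.#: next=.  (t=0,i=13, bit5=0)
  nb #..: next=#  (t=0,i=2, bit4=1)
  nb .##: next=#  (t=0,i=0, bit3=1)
  nb .#.: next=.  (t=0,i=5, bit2=0)
  nb ..#: next=#  (t=0,i=4, bit1=1)
  nb ...: next=#  (t=0,i=3, bit0=1)
  bits 00011011 = 27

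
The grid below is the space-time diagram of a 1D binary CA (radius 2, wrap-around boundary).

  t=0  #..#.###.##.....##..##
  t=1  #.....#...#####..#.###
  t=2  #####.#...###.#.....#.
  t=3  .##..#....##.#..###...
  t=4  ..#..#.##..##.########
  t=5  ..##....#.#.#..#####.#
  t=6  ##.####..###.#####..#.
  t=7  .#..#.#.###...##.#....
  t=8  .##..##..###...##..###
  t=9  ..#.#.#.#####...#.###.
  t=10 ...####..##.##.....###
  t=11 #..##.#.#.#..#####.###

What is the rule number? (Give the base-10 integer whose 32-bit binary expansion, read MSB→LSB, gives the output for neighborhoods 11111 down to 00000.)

  ##### -> #   bit 31 = 1  t=1,i=12
  ####. -> .   bit 30 = 0  t=1,i=13
  ###.# -> .   bit 29 = 0  t=0,i=7
  ###.. -> #   bit 28 = 1  t=0,i=0
  ##.## -> .   bit 27 = 0  t=0,i=8
  ##.#. -> #   bit 26 = 1  t=2,i=5
  ##..# -> .   bit 25 = 0  t=0,i=1
  ##... -> #   bit 24 = 1  t=0,i=11
  #.### -> .   bit 23 = 0  t=0,i=5
  #.##. -> .   bit 22 = 0  t=0,i=9
  #.#.# -> #   bit 21 = 1  t=5,i=10
  #.#.. -> .   bit 20 = 0  t=2,i=6
  #..## -> #   bit 19 = 1  t=0,i=19
  #..#. -> .   bit 18 = 0  t=0,i=2
  #...# -> .   bit 17 = 0  t=1,i=8
  #.... -> #   bit 16 = 1  t=0,i=12
  .#### -> #   bit 15 = 1  t=1,i=11
  .###. -> #   bit 14 = 1  t=0,i=6
  .##.# -> #   bit 13 = 1  t=3,i=11
  .##.. -> #   bit 12 = 1  t=0,i=10
  .#.## -> .   bit 11 = 0  t=0,i=4
  .#.#. -> #   bit 10 = 1  t=5,i=9
  .#..# -> #   bit 9 = 1  t=3,i=14
  .#... -> .   bit 8 = 0  t=1,i=7
  ..### -> #   bit 7 = 1  t=0,i=20
  ..##. -> .   bit 6 = 0  t=0,i=16
  ..#.# -> .   bit 5 = 0  t=0,i=3
  ..#.. -> #   bit 4 = 1  t=1,i=6
  ...## -> .   bit 3 = 0  t=0,i=15
  ...#. -> .   bit 2 = 0  t=1,i=5
  ....# -> #   bit 1 = 1  t=0,i=14
  ..... -> #   bit 0 = 1  t=0,i=13
  bits 10010101001010011111011010010011 = 2502555283

2502555283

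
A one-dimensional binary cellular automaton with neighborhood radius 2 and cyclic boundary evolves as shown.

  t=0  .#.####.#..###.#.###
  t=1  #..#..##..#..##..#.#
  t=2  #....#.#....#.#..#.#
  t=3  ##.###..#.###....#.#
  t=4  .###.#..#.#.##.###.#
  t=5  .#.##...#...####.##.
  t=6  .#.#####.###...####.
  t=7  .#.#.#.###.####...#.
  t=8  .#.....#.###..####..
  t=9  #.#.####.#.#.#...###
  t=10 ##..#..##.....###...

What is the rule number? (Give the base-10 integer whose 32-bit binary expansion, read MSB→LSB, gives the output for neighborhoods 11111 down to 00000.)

  nb #####: next=#  (t=6,i=5, bit31=1)
  nb ####.: next=.  (t=0,i=5, bit30=0)
  nb ###.#: next=#  (t=0,i=6, bit29=1)
  nb ###..: next=#  (t=3,i=5, bit28=1)
  nb ##.##: next=#  (t=3,i=2, bit27=1)
  nb ##.#.: next=#  (t=0,i=0, bit26=1)
  nb ##..#: next=.  (t=1,i=1, bit25=0)
  nb ##...: next=#  (t=2,i=1, bit24=1)
  nb #.###: next=#  (t=0,i=3, bit23=1)
  nb #.##.: next=#  (t=1,i=19, bit22=1)
  nb #.#.#: next=.  (t=0,i=1, bit21=0)
  nb #.#..: next=.  (t=0,i=8, bit20=0)
  nb #..##: next=#  (t=0,i=10, bit19=1)
  nb #..#.: next=.  (t=1,i=2, bit18=0)
  nb #...#: next=#  (t=5,i=6, bit17=1)
  nb #....: next=.  (t=2,i=2, bit16=0)
  nb .####: next=.  (t=0,i=4, bit15=0)
  nb .###.: next=.  (t=0,i=12, bit14=0)
  nb .##.#: next=#  (t=4,i=13, bit13=1)
  nb .##..: next=#  (t=1,i=0, bit12=1)
  nb .#.##: next=.  (t=0,i=2, bit11=0)
  nb .#.#.: next=.  (t=2,i=6, bit10=0)
  nb .#..#: next=.  (t=0,i=9, bit9=0)
  nb .#...: next=#  (t=2,i=8, bit8=1)
  nb ..###: next=.  (t=0,i=11, bit7=0)
  nb ..##.: next=.  (t=1,i=6, bit6=0)
  nb ..#.#: next=#  (t=1,i=17, bit5=1)
  nb ..#..: next=.  (t=1,i=3, bit4=0)
  nb ...##: next=#  (t=5,i=11, bit3=1)
  nb ...#.: next=#  (t=2,i=4, bit2=1)
  nb ....#: next=#  (t=2,i=3, bit1=1)
  nb .....: next=#  (t=8,i=4, bit0=1)
  bits 10111101110010100011000100101111 = 3184144687

3184144687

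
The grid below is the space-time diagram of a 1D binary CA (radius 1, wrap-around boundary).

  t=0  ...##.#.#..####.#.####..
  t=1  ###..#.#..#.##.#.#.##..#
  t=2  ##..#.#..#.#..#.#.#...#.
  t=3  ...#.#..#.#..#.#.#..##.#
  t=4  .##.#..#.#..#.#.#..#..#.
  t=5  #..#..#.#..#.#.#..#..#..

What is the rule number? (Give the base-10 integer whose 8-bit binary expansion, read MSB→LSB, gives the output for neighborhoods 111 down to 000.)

163

  ###|#  b7=1 t=0,i=12
  ##.|.  b6=0 t=0,i=4
  #.#|#  b5=1 t=0,i=5
  #..|.  b4=0 t=0,i=9
  .##|.  b3=0 t=0,i=3
  .#.|.  b2=0 t=0,i=6
  ..#|#  b1=1 t=0,i=2
  ...|#  b0=1 t=0,i=0
  bits 10100011 = 163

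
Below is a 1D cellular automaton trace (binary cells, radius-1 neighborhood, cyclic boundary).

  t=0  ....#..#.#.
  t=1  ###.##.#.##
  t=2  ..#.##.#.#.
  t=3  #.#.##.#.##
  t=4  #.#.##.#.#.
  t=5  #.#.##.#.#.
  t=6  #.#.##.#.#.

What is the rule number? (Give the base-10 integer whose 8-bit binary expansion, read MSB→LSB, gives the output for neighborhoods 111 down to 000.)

  ###|.  b7=0 t=1,i=0
  ##.|#  b6=1 t=1,i=2
  #.#|.  b5=0 t=0,i=8
  #..|#  b4=1 t=0,i=5
  .##|#  b3=1 t=1,i=4
  .#.|#  b2=1 t=0,i=4
  ..#|.  b1=0 t=0,i=3
  ...|#  b0=1 t=0,i=0
  bits 01011101 = 93

93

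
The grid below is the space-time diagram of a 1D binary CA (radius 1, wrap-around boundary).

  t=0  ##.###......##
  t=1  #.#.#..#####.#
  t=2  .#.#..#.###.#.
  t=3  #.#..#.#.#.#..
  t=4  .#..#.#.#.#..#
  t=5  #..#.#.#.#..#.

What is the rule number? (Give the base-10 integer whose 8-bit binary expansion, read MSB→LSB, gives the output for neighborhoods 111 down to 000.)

  nb ###: next=#  (t=0,i=0, bit7=1)
  nb ##.: next=.  (t=0,i=1, bit6=0)
  nb #.#: next=#  (t=0,i=2, bit5=1)
  nb #..: next=.  (t=0,i=6, bit4=0)
  nb .##: next=.  (t=0,i=3, bit3=0)
  nb .#.: next=.  (t=1,i=2, bit2=0)
  nb ..#: next=#  (t=0,i=11, bit1=1)
  nb ...: next=#  (t=0,i=7, bit0=1)
  bits 10100011 = 163

163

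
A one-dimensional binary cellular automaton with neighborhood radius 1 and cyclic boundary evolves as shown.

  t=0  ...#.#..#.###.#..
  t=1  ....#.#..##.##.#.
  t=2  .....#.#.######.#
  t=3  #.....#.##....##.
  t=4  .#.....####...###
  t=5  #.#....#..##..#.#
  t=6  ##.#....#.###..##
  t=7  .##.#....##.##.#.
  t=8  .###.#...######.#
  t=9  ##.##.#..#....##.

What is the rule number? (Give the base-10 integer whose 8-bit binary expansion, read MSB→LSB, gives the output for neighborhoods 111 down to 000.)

120

  [7] ### => .  t=0,i=11
  [6] ##. => #  t=0,i=12
  [5] #.# => #  t=0,i=4
  [4] #.. => #  t=0,i=6
  [3] .## => #  t=0,i=10
  [2] .#. => .  t=0,i=3
  [1] ..# => .  t=0,i=2
  [0] ... => .  t=0,i=0
  bits 01111000 = 120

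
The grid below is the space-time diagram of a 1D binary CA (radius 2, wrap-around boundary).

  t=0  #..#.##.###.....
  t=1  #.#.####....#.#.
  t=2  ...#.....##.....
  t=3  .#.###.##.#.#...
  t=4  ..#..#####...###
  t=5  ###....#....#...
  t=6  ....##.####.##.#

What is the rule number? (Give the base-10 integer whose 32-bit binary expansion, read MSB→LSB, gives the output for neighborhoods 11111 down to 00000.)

  [31] ##### => #  t=4,i=7
  [30] ####. => .  t=1,i=6
  [29] ###.# => #  t=3,i=5
  [28] ###.. => .  t=0,i=10
  [27] ##.## => #  t=0,i=7
  [26] ##.#. => #  t=3,i=9
  [25] ##..# => #  t=4,i=0
  [24] ##... => .  t=0,i=11
  [23] #.### => .  t=0,i=8
  [22] #.##. => #  t=0,i=5
  [21] #.#.# => .  t=1,i=0
  [20] #.#.. => .  t=3,i=12
  [19] #..## => .  t=4,i=4
  [18] #..#. => #  t=0,i=2
  [17] #...# => .  t=4,i=11
  [16] #.... => #  t=0,i=12
  [15] .#### => .  t=1,i=5
  [14] .###. => .  t=0,i=9
  [13] .##.# => #  t=0,i=6
  [12] .##.. => #  t=2,i=10
  [11] .#.## => #  t=0,i=4
  [10] .#.#. => .  t=1,i=1
  [9] .#..# => .  t=0,i=1
  [8] .#... => #  t=2,i=4
  [7] ..### => .  t=4,i=5
  [6] ..##. => .  t=2,i=9
  [5] ..#.# => .  t=0,i=3
  [4] ..#.. => #  t=0,i=0
  [3] ...## => #  t=2,i=8
  [2] ...#. => .  t=0,i=15
  [1] ....# => #  t=0,i=14
  [0] ..... => .  t=0,i=13
  bits 10101110010001010011100100011010 = 2923772186

2923772186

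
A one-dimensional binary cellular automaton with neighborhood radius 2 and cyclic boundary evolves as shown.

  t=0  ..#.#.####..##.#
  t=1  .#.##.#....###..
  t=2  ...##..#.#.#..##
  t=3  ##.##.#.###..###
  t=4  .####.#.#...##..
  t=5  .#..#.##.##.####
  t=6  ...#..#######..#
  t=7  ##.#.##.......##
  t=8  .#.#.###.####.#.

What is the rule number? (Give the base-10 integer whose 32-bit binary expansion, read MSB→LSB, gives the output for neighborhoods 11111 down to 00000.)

  #####|.  b31=0 t=3,i=15
  ####.|.  b30=0 t=0,i=8
  ###.#|#  b29=1 t=3,i=1
  ###..|.  b28=0 t=0,i=9
  ##.##|#  b27=1 t=3,i=2
  ##.#.|.  b26=0 t=0,i=14
  ##..#|.  b25=0 t=0,i=10
  ##...|#  b24=1 t=1,i=14
  #.###|#  b23=1 t=0,i=6
  #.##.|#  b22=1 t=1,i=3
  #.#.#|#  b21=1 t=0,i=4
  #.#..|.  b20=0 t=0,i=15
  #..##|#  b19=1 t=0,i=11
  #..#.|#  b18=1 t=0,i=1
  #...#|#  b17=1 t=1,i=15
  #....|.  b16=0 t=1,i=8
  .####|.  b15=0 t=0,i=7
  .###.|.  b14=0 t=1,i=12
  .##.#|#  b13=1 t=0,i=13
  .##..|#  b12=1 t=2,i=4
  .#.##|.  b11=0 t=0,i=5
  .#.#.|#  b10=1 t=0,i=3
  .#..#|.  b9=0 t=0,i=0
  .#...|#  b8=1 t=1,i=7
  ..###|#  b7=1 t=1,i=11
  ..##.|#  b6=1 t=0,i=12
  ..#.#|.  b5=0 t=0,i=2
  ..#..|#  b4=1 t=6,i=3
  ...##|.  b3=0 t=1,i=10
  ...#.|.  b2=0 t=1,i=0
  ....#|#  b1=1 t=1,i=9
  .....|#  b0=1 t=7,i=9
  bits 00101001111011100011010111010011 = 703477203

703477203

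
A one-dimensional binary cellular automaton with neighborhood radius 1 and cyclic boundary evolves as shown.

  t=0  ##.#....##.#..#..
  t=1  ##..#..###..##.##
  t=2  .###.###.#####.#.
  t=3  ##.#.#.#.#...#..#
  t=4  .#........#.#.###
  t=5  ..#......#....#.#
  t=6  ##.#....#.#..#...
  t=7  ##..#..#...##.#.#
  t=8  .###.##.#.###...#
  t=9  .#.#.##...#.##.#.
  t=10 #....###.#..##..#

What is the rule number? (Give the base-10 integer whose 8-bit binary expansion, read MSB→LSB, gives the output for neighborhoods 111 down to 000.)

  [7] ### => .  t=1,i=0
  [6] ##. => #  t=0,i=1
  [5] #.# => .  t=0,i=2
  [4] #.. => #  t=0,i=4
  [3] .## => #  t=0,i=0
  [2] .#. => .  t=0,i=3
  [1] ..# => #  t=0,i=7
  [0] ... => .  t=0,i=5
  bits 01011010 = 90

90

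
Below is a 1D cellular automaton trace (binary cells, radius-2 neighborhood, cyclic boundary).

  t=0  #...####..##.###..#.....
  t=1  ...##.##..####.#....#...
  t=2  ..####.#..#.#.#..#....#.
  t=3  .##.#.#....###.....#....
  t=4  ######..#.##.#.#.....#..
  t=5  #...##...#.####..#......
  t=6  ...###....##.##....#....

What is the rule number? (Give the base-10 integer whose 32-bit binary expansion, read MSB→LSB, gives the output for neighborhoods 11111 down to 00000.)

1554070728

  [31] ##### => .  t=4,i=2
  [30] ####. => #  t=0,i=6
  [29] ###.# => .  t=1,i=13
  [28] ###.. => #  t=0,i=7
  [27] ##.## => #  t=0,i=12
  [26] ##.#. => #  t=1,i=14
  [25] ##..# => .  t=0,i=8
  [24] ##... => .  t=3,i=14
  [23] #.### => #  t=0,i=13
  [22] #.##. => .  t=1,i=6
  [21] #.#.# => #  t=2,i=12
  [20] #.#.. => .  t=1,i=15
  [19] #..## => .  t=0,i=9
  [18] #..#. => .  t=0,i=17
  [17] #...# => .  t=0,i=2
  [16] #.... => #  t=0,i=20
  [15] .#### => .  t=0,i=5
  [14] .###. => .  t=0,i=14
  [13] .##.# => #  t=0,i=11
  [12] .##.. => #  t=1,i=7
  [11] .#.## => #  t=4,i=9
  [10] .#.#. => #  t=2,i=11
  [9] .#..# => .  t=2,i=8
  [8] .#... => .  t=0,i=1
  [7] ..### => #  t=0,i=4
  [6] ..##. => #  t=0,i=10
  [5] ..#.# => .  t=2,i=10
  [4] ..#.. => .  t=0,i=0
  [3] ...## => #  t=0,i=3
  [2] ...#. => .  t=0,i=23
  [1] ....# => .  t=0,i=22
  [0] ..... => .  t=0,i=21
  bits 01011100101000010011110011001000 = 1554070728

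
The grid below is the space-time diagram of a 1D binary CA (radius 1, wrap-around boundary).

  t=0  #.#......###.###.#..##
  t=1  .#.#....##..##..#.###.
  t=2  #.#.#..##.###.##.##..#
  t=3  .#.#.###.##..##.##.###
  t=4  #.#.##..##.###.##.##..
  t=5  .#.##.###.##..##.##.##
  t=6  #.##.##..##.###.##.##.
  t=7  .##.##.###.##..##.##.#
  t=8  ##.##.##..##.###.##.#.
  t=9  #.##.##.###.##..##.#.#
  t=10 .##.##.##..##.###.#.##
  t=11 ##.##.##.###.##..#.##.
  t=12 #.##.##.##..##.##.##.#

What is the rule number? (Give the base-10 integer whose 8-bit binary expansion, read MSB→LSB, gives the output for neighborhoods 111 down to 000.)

58

  [7] ### => .  t=0,i=10
  [6] ##. => .  t=0,i=0
  [5] #.# => #  t=0,i=1
  [4] #.. => #  t=0,i=3
  [3] .## => #  t=0,i=9
  [2] .#. => .  t=0,i=2
  [1] ..# => #  t=0,i=8
  [0] ... => .  t=0,i=4
  bits 00111010 = 58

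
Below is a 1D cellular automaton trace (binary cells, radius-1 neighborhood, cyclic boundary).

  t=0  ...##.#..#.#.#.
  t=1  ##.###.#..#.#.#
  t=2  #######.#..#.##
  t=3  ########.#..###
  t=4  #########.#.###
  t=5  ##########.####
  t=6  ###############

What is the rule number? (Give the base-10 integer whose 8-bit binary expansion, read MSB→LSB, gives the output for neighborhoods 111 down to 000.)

249

  [7] ### => #  t=1,i=0
  [6] ##. => #  t=0,i=4
  [5] #.# => #  t=0,i=5
  [4] #.. => #  t=0,i=7
  [3] .## => #  t=0,i=3
  [2] .#. => .  t=0,i=6
  [1] ..# => .  t=0,i=2
  [0] ... => #  t=0,i=0
  bits 11111001 = 249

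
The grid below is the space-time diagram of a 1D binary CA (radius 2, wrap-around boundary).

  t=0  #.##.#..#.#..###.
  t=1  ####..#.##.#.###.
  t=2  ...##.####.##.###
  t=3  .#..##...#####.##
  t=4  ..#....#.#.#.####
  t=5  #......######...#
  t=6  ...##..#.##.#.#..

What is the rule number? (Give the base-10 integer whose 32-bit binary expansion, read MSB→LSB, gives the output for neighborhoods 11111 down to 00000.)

  [31] ##### => #  t=3,i=11
  [30] ####. => .  t=1,i=2
  [29] ###.# => #  t=0,i=15
  [28] ###.. => #  t=1,i=3
  [27] ##.## => #  t=1,i=16
  [26] ##.#. => .  t=0,i=4
  [25] ##..# => #  t=1,i=4
  [24] ##... => .  t=2,i=0
  [23] #.### => .  t=1,i=0
  [22] #.##. => #  t=0,i=2
  [21] #.#.# => #  t=0,i=0
  [20] #.#.. => .  t=0,i=5
  [19] #..## => .  t=0,i=12
  [18] #..#. => .  t=0,i=7
  [17] #...# => #  t=2,i=1
  [16] #.... => .  t=4,i=4
  [15] .#### => .  t=1,i=1
  [14] .###. => #  t=0,i=14
  [13] .##.# => #  t=0,i=3
  [12] .##.. => .  t=3,i=5
  [11] .#.## => #  t=0,i=1
  [10] .#.#. => #  t=0,i=9
  [9] .#..# => #  t=0,i=6
  [8] .#... => .  t=4,i=3
  [7] ..### => #  t=0,i=13
  [6] ..##. => .  t=2,i=3
  [5] ..#.# => #  t=0,i=8
  [4] ..#.. => .  t=4,i=2
  [3] ...## => .  t=2,i=2
  [2] ...#. => .  t=4,i=6
  [1] ....# => .  t=4,i=5
  [0] ..... => #  t=5,i=3
  bits 10111010011000100110111010100001 = 3127013025

3127013025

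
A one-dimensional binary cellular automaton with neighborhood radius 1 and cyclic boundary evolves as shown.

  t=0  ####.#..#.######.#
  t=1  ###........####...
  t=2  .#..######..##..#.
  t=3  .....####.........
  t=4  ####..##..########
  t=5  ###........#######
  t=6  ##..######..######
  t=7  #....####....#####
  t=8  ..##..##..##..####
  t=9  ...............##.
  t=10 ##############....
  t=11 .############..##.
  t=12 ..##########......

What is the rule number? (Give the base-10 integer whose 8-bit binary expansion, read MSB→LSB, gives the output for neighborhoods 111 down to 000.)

  ### -> #   bit 7 = 1  t=0,i=0
  ##. -> .   bit 6 = 0  t=0,i=3
  #.# -> .   bit 5 = 0  t=0,i=4
  #.. -> .   bit 4 = 0  t=0,i=6
  .## -> .   bit 3 = 0  t=0,i=10
  .#. -> .   bit 2 = 0  t=0,i=5
  ..# -> .   bit 1 = 0  t=0,i=7
  ... -> #   bit 0 = 1  t=1,i=4
  bits 10000001 = 129

129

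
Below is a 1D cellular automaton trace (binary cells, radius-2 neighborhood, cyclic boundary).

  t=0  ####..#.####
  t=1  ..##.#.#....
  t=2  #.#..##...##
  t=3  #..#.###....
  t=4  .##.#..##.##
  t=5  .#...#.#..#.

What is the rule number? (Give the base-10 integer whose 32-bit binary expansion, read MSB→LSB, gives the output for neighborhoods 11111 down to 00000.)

  nb #####: next=.  (t=0,i=0, bit31=0)
  nb ####.: next=#  (t=0,i=2, bit30=1)
  nb ###.#: next=#  (t=2,i=0, bit29=1)
  nb ###..: next=#  (t=0,i=3, bit28=1)
  nb ##.##: next=.  (t=4,i=0, bit27=0)
  nb ##.#.: next=.  (t=1,i=4, bit26=0)
  nb ##..#: next=.  (t=0,i=4, bit25=0)
  nb ##...: next=#  (t=2,i=7, bit24=1)
  nb #.###: next=.  (t=0,i=8, bit23=0)
  nb #.##.: next=#  (t=4,i=1, bit22=1)
  nb #.#.#: next=#  (t=1,i=5, bit21=1)
  nb #.#..: next=.  (t=1,i=7, bit20=0)
  nb #..##: next=.  (t=2,i=4, bit19=0)
  nb #..#.: next=#  (t=0,i=5, bit18=1)
  nb #...#: next=.  (t=2,i=8, bit17=0)
  nb #....: next=.  (t=1,i=9, bit16=0)
  nb .####: next=.  (t=0,i=9, bit15=0)
  nb .###.: next=.  (t=2,i=11, bit14=0)
  nb .##.#: next=.  (t=1,i=3, bit13=0)
  nb .##..: next=#  (t=2,i=6, bit12=1)
  nb .#.##: next=#  (t=0,i=7, bit11=1)
  nb .#.#.: next=#  (t=1,i=6, bit10=1)
  nb .#..#: next=#  (t=2,i=3, bit9=1)
  nb .#...: next=.  (t=1,i=8, bit8=0)
  nb ..###: next=.  (t=2,i=10, bit7=0)
  nb ..##.: next=#  (t=1,i=2, bit6=1)
  nb ..#.#: next=.  (t=0,i=6, bit5=0)
  nb ..#..: next=.  (t=3,i=0, bit4=0)
  nb ...##: next=.  (t=1,i=1, bit3=0)
  nb ...#.: next=#  (t=3,i=11, bit2=1)
  nb ....#: next=#  (t=1,i=0, bit1=1)
  nb .....: next=#  (t=1,i=10, bit0=1)
  bits 01110001011001000001111001000111 = 1902386759

1902386759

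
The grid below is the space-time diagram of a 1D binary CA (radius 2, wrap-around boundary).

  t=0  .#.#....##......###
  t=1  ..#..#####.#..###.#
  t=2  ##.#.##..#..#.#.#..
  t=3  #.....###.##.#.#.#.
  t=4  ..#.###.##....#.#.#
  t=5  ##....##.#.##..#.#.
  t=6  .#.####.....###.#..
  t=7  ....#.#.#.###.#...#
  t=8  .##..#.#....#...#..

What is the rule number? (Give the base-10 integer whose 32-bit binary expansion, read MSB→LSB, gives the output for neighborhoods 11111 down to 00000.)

973575882

  nb #####: next=.  (t=1,i=7, bit31=0)
  nb ####.: next=.  (t=1,i=8, bit30=0)
  nb ###.#: next=#  (t=0,i=18, bit29=1)
  nb ###..: next=#  (t=6,i=6, bit28=1)
  nb ##.##: next=#  (t=3,i=9, bit27=1)
  nb ##.#.: next=.  (t=0,i=0, bit26=0)
  nb ##..#: next=#  (t=2,i=7, bit25=1)
  nb ##...: next=.  (t=0,i=10, bit24=0)
  nb #.###: next=.  (t=4,i=4, bit23=0)
  nb #.##.: next=.  (t=2,i=5, bit22=0)
  nb #.#.#: next=.  (t=0,i=1, bit21=0)
  nb #.#..: next=.  (t=0,i=3, bit20=0)
  nb #..##: next=.  (t=1,i=4, bit19=0)
  nb #..#.: next=#  (t=1,i=1, bit18=1)
  nb #...#: next=#  (t=6,i=18, bit17=1)
  nb #....: next=#  (t=0,i=5, bit16=1)
  nb .####: next=#  (t=1,i=6, bit15=1)
  nb .###.: next=.  (t=0,i=17, bit14=0)
  nb .##.#: next=.  (t=2,i=1, bit13=0)
  nb .##..: next=#  (t=0,i=9, bit12=1)
  nb .#.##: next=.  (t=2,i=4, bit11=0)
  nb .#.#.: next=#  (t=0,i=2, bit10=1)
  nb .#..#: next=#  (t=1,i=0, bit9=1)
  nb .#...: next=.  (t=0,i=4, bit8=0)
  nb ..###: next=#  (t=0,i=16, bit7=1)
  nb ..##.: next=#  (t=0,i=8, bit6=1)
  nb ..#.#: next=.  (t=2,i=12, bit5=0)
  nb ..#..: next=.  (t=1,i=2, bit4=0)
  nb ...##: next=#  (t=0,i=7, bit3=1)
  nb ...#.: next=.  (t=4,i=13, bit2=0)
  nb ....#: next=#  (t=0,i=6, bit1=1)
  nb .....: next=.  (t=0,i=12, bit0=0)
  bits 00111010000001111001011011001010 = 973575882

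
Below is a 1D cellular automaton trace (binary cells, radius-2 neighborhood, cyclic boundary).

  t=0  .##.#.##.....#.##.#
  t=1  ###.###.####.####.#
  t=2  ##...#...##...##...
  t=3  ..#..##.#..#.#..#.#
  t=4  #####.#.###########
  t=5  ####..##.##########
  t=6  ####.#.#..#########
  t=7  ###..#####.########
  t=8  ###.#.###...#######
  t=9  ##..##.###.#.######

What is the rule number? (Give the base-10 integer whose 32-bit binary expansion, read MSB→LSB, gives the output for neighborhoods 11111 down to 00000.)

3514691387

  #####|#  b31=1 t=4,i=0
  ####.|#  b30=1 t=1,i=1
  ###.#|.  b29=0 t=1,i=2
  ###..|#  b28=1 t=5,i=3
  ##.##|.  b27=0 t=1,i=3
  ##.#.|.  b26=0 t=0,i=3
  ##..#|.  b25=0 t=5,i=4
  ##...|#  b24=1 t=0,i=8
  #.###|.  b23=0 t=1,i=4
  #.##.|#  b22=1 t=0,i=1
  #.#.#|#  b21=1 t=0,i=4
  #.#..|#  b20=1 t=3,i=8
  #..##|#  b19=1 t=3,i=4
  #..#.|#  b18=1 t=3,i=1
  #...#|.  b17=0 t=2,i=3
  #....|#  b16=1 t=0,i=9
  .####|#  b15=1 t=1,i=0
  .###.|#  b14=1 t=1,i=5
  .##.#|#  b13=1 t=0,i=2
  .##..|.  b12=0 t=0,i=7
  .#.##|#  b11=1 t=0,i=0
  .#.#.|#  b10=1 t=3,i=12
  .#..#|#  b9=1 t=3,i=0
  .#...|#  b8=1 t=2,i=6
  ..###|.  b7=0 t=6,i=10
  ..##.|.  b6=0 t=2,i=0
  ..#.#|#  b5=1 t=0,i=13
  ..#..|#  b4=1 t=2,i=5
  ...##|#  b3=1 t=2,i=8
  ...#.|.  b2=0 t=0,i=12
  ....#|#  b1=1 t=0,i=11
  .....|#  b0=1 t=0,i=10
  bits 11010001011111011110111100111011 = 3514691387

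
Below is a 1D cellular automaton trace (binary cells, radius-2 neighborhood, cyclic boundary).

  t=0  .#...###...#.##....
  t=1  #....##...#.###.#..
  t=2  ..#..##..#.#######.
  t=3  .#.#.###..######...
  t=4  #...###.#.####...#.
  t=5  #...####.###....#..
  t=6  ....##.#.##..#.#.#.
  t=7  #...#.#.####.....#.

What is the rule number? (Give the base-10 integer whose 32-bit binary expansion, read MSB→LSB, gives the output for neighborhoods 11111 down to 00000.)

  [31] ##### => #  t=2,i=13
  [30] ####. => .  t=2,i=16
  [29] ###.# => #  t=1,i=14
  [28] ###.. => .  t=0,i=7
  [27] ##.## => .  t=5,i=8
  [26] ##.#. => #  t=1,i=15
  [25] ##..# => #  t=2,i=7
  [24] ##... => .  t=0,i=8
  [23] #.### => #  t=1,i=12
  [22] #.##. => #  t=0,i=13
  [21] #.#.# => .  t=3,i=3
  [20] #.#.. => #  t=1,i=16
  [19] #..## => .  t=2,i=4
  [18] #..#. => .  t=1,i=18
  [17] #...# => .  t=0,i=3
  [16] #.... => #  t=0,i=16
  [15] .#### => #  t=2,i=12
  [14] .###. => #  t=0,i=6
  [13] .##.# => .  t=6,i=5
  [12] .##.. => #  t=0,i=14
  [11] .#.## => #  t=0,i=12
  [10] .#.#. => .  t=3,i=2
  [9] .#..# => #  t=1,i=17
  [8] .#... => .  t=0,i=2
  [7] ..### => #  t=0,i=5
  [6] ..##. => #  t=1,i=5
  [5] ..#.# => .  t=0,i=11
  [4] ..#.. => .  t=0,i=1
  [3] ...## => .  t=0,i=4
  [2] ...#. => #  t=0,i=0
  [1] ....# => .  t=0,i=18
  [0] ..... => .  t=0,i=17
  bits 10100110110100011101101011000100 = 2798770884

2798770884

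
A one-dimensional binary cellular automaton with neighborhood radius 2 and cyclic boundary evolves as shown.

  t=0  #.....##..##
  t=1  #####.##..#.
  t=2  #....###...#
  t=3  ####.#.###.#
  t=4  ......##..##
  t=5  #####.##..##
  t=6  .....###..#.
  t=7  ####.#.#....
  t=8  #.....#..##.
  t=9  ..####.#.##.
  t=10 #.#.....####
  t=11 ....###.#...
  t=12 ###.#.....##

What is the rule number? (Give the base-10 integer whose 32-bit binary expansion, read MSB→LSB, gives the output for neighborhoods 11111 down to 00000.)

  [31] ##### => .  t=1,i=2
  [30] ####. => .  t=1,i=3
  [29] ###.# => .  t=1,i=4
  [28] ###.. => #  t=0,i=0
  [27] ##.## => #  t=1,i=5
  [26] ##.#. => .  t=3,i=4
  [25] ##..# => .  t=0,i=8
  [24] ##... => #  t=0,i=1
  [23] #.### => #  t=1,i=0
  [22] #.##. => #  t=1,i=6
  [21] #.#.# => .  t=3,i=5
  [20] #.#.. => .  t=7,i=7
  [19] #..## => .  t=0,i=9
  [18] #..#. => .  t=1,i=9
  [17] #...# => #  t=2,i=9
  [16] #.... => #  t=0,i=2
  [15] .#### => .  t=1,i=1
  [14] .###. => .  t=0,i=11
  [13] .##.# => #  t=8,i=10
  [12] .##.. => #  t=0,i=7
  [11] .#.## => #  t=1,i=11
  [10] .#.#. => #  t=7,i=6
  [9] .#..# => #  t=8,i=7
  [8] .#... => .  t=6,i=11
  [7] ..### => #  t=0,i=10
  [6] ..##. => #  t=0,i=6
  [5] ..#.# => .  t=1,i=10
  [4] ..#.. => .  t=6,i=10
  [3] ...## => .  t=0,i=5
  [2] ...#. => #  t=8,i=5
  [1] ....# => #  t=0,i=4
  [0] ..... => #  t=0,i=3
  bits 00011001110000110011111011000111 = 432225991

432225991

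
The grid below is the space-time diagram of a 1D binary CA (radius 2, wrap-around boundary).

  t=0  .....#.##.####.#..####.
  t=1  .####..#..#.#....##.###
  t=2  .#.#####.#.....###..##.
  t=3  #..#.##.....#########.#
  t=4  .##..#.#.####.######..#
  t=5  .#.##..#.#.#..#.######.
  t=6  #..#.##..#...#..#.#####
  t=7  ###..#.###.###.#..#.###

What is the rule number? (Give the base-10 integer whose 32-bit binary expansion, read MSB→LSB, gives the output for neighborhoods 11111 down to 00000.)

  [31] ##### => #  t=2,i=5
  [30] ####. => #  t=0,i=12
  [29] ###.# => .  t=0,i=13
  [28] ###.. => #  t=0,i=21
  [27] ##.## => .  t=0,i=9
  [26] ##.#. => .  t=0,i=14
  [25] ##..# => #  t=1,i=5
  [24] ##... => #  t=0,i=22
  [23] #.### => #  t=0,i=10
  [22] #.##. => #  t=0,i=7
  [21] #.#.# => #  t=4,i=7
  [20] #.#.. => .  t=0,i=15
  [19] #..## => #  t=0,i=17
  [18] #..#. => #  t=1,i=6
  [17] #...# => #  t=6,i=11
  [16] #.... => .  t=0,i=0
  [15] .#### => .  t=0,i=11
  [14] .###. => #  t=1,i=21
  [13] .##.# => .  t=0,i=8
  [12] .##.. => .  t=2,i=21
  [11] .#.## => .  t=0,i=6
  [10] .#.#. => .  t=1,i=11
  [9] .#..# => .  t=0,i=16
  [8] .#... => .  t=1,i=13
  [7] ..### => #  t=0,i=18
  [6] ..##. => #  t=1,i=17
  [5] ..#.# => .  t=0,i=5
  [4] ..#.. => #  t=1,i=7
  [3] ...## => #  t=1,i=16
  [2] ...#. => #  t=0,i=4
  [1] ....# => #  t=0,i=3
  [0] ..... => #  t=0,i=1
  bits 11010011111011100100000011011111 = 3555606751

3555606751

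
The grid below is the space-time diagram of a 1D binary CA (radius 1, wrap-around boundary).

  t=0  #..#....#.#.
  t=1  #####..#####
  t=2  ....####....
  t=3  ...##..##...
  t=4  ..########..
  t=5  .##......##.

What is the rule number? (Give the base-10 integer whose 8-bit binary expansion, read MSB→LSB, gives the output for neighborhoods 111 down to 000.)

126

  ### -> .   bit 7 = 0  t=1,i=0
  ##. -> #   bit 6 = 1  t=1,i=4
  #.# -> #   bit 5 = 1  t=0,i=9
  #.. -> #   bit 4 = 1  t=0,i=1
  .## -> #   bit 3 = 1  t=1,i=7
  .#. -> #   bit 2 = 1  t=0,i=0
  ..# -> #   bit 1 = 1  t=0,i=2
  ... -> .   bit 0 = 0  t=0,i=5
  bits 01111110 = 126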